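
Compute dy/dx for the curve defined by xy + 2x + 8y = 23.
Apply d/dx to both sides, remembering that y depends on x. Each occurrence of y therefore brings in a y' = dy/dx via the chain rule.

With F(x, y) equal to the left-hand side minus the right, differentiate F term by term:
  d/dx[xy] = x·y' + y
  d/dx[2x] = 2
  d/dx[8y] = 8·y'
  d/dx[-23] = 0
Adding these up, d/dx[F] = 0 becomes
  (y + 2) + (x + 8)·y' = 0,
so isolating y',
  dy/dx = -(y + 2)/(x + 8) = (-y - 2)/(x + 8)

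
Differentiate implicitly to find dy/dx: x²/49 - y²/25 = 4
Differentiate the relation implicitly: treat y = y(x) and apply the chain rule, so every y-derivative picks up a y' = dy/dx factor.

With everything moved to the left-hand side, differentiate term by term:
  d/dx[x^2/49] = 2x/49
  d/dx[-y^2/25] = -2y·y'/25
  d/dx[-4] = 0

Separating the contributions that come from x directly and those that come through y:
  without y':      2x/49
  multiplying y':  -2y/25

so (2x/49) + (-2y/25)·y' = 0, and therefore
  dy/dx = -(2x/49)/(-2y/25) = 25x/(49y)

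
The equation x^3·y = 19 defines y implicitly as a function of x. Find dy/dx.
Differentiate both sides with respect to x, treating y as y(x). By the chain rule, any term containing y contributes a factor of y' = dy/dx when we differentiate it.

Move every term to one side and write the relation as F(x, y) = 0. Term by term,
  d/dx[x^3y] = x^3·y' + 3x^2y
  d/dx[-19] = 0

The pieces without y' make up ∂F/∂x and the coefficient of y' is ∂F/∂y:
  ∂F/∂x = 3x^2y,
  ∂F/∂y = x^3.

Since d/dx[F] = ∂F/∂x + (∂F/∂y)·y' = 0, solve for y':
  (∂F/∂y)·y' = -∂F/∂x
  dy/dx = -(∂F/∂x)/(∂F/∂y) = -(3x^2y)/(x^3) = -3y/x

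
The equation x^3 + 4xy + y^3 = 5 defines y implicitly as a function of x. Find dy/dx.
Apply d/dx to both sides, remembering that y depends on x. Each occurrence of y therefore brings in a y' = dy/dx via the chain rule.

With F(x, y) equal to the left-hand side minus the right, differentiate F term by term:
  d/dx[x^3] = 3x^2
  d/dx[4xy] = 4x·y' + 4y
  d/dx[y^3] = 3y^2·y'
  d/dx[-5] = 0
Adding these up, d/dx[F] = 0 becomes
  (3x^2 + 4y) + (4x + 3y^2)·y' = 0,
so isolating y',
  dy/dx = -(3x^2 + 4y)/(4x + 3y^2) = (-3x^2 - 4y)/(4x + 3y^2)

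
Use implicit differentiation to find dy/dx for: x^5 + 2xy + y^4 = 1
Differentiate both sides with respect to x, treating y as y(x). By the chain rule, any term containing y contributes a factor of y' = dy/dx when we differentiate it.

Move every term to one side and write the relation as F(x, y) = 0. Term by term,
  d/dx[x^5] = 5x^4
  d/dx[2xy] = 2x·y' + 2y
  d/dx[y^4] = 4y^3·y'
  d/dx[-1] = 0

The pieces without y' make up ∂F/∂x and the coefficient of y' is ∂F/∂y:
  ∂F/∂x = 5x^4 + 2y,
  ∂F/∂y = 2x + 4y^3.

Since d/dx[F] = ∂F/∂x + (∂F/∂y)·y' = 0, solve for y':
  (∂F/∂y)·y' = -∂F/∂x
  dy/dx = -(∂F/∂x)/(∂F/∂y) = -(5x^4 + 2y)/(2x + 4y^3) = (-5x^4/2 - y)/(x + 2y^3)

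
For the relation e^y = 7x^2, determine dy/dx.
Take d/dx of both sides. Since y is implicitly a function of x, the chain rule attaches a y' = dy/dx factor whenever we differentiate through y.

Set F(x, y) = (left side) − (right side), so the curve is F = 0. Differentiating each term of F:
  d/dx[-7x^2] = -14x
  d/dx[e^(y)] = y'·e^(y)

Collecting, the y'-free part is the partial derivative in x and the y' coefficient is the partial derivative in y:
  ∂F/∂x = -14x
  ∂F/∂y = e^(y)

so d/dx[F(x, y(x))] = ∂F/∂x + (∂F/∂y)·y' = 0. Rearranging,
  dy/dx = -(∂F/∂x)/(∂F/∂y) = -(-14x)/(e^(y)) = 14x·e^(-y)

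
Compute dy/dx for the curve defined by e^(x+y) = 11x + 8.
Take d/dx of both sides. Since y is implicitly a function of x, the chain rule attaches a y' = dy/dx factor whenever we differentiate through y.

Set F(x, y) = (left side) − (right side), so the curve is F = 0. Differentiating each term of F:
  d/dx[-11x] = -11
  d/dx[e^(x + y)] = (y' + 1)·e^(x + y)
  d/dx[-8] = 0

Collecting, the y'-free part is the partial derivative in x and the y' coefficient is the partial derivative in y:
  ∂F/∂x = e^(x + y) - 11
  ∂F/∂y = e^(x + y)

so d/dx[F(x, y(x))] = ∂F/∂x + (∂F/∂y)·y' = 0. Rearranging,
  dy/dx = -(∂F/∂x)/(∂F/∂y) = -(e^(x + y) - 11)/(e^(x + y)) = 11e^(-x - y) - 1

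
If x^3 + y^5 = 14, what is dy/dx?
Differentiate both sides with respect to x, treating y as y(x). By the chain rule, any term containing y contributes a factor of y' = dy/dx when we differentiate it.

Move every term to one side and write the relation as F(x, y) = 0. Term by term,
  d/dx[x^3] = 3x^2
  d/dx[y^5] = 5y^4·y'
  d/dx[-14] = 0

The pieces without y' make up ∂F/∂x and the coefficient of y' is ∂F/∂y:
  ∂F/∂x = 3x^2,
  ∂F/∂y = 5y^4.

Since d/dx[F] = ∂F/∂x + (∂F/∂y)·y' = 0, solve for y':
  (∂F/∂y)·y' = -∂F/∂x
  dy/dx = -(∂F/∂x)/(∂F/∂y) = -(3x^2)/(5y^4) = -3x^2/(5y^4)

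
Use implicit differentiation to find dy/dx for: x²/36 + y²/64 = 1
Take d/dx of both sides. Since y is implicitly a function of x, the chain rule attaches a y' = dy/dx factor whenever we differentiate through y.

Set F(x, y) = (left side) − (right side), so the curve is F = 0. Differentiating each term of F:
  d/dx[x^2/36] = x/18
  d/dx[y^2/64] = y·y'/32
  d/dx[-1] = 0

Collecting, the y'-free part is the partial derivative in x and the y' coefficient is the partial derivative in y:
  ∂F/∂x = x/18
  ∂F/∂y = y/32

so d/dx[F(x, y(x))] = ∂F/∂x + (∂F/∂y)·y' = 0. Rearranging,
  dy/dx = -(∂F/∂x)/(∂F/∂y) = -(x/18)/(y/32) = -16x/(9y)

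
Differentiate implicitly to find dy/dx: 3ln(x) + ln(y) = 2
Differentiate both sides with respect to x, treating y as y(x). By the chain rule, any term containing y contributes a factor of y' = dy/dx when we differentiate it.

Move every term to one side and write the relation as F(x, y) = 0. Term by term,
  d/dx[3ln(x)] = 3/x
  d/dx[ln(y)] = y'/y
  d/dx[-2] = 0

The pieces without y' make up ∂F/∂x and the coefficient of y' is ∂F/∂y:
  ∂F/∂x = 3/x,
  ∂F/∂y = 1/y.

Since d/dx[F] = ∂F/∂x + (∂F/∂y)·y' = 0, solve for y':
  (∂F/∂y)·y' = -∂F/∂x
  dy/dx = -(∂F/∂x)/(∂F/∂y) = -(3/x)/(1/y) = -3y/x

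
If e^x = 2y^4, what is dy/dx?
Apply d/dx to both sides, remembering that y depends on x. Each occurrence of y therefore brings in a y' = dy/dx via the chain rule.

With F(x, y) equal to the left-hand side minus the right, differentiate F term by term:
  d/dx[-2y^4] = -8y^3·y'
  d/dx[e^(x)] = e^(x)
Adding these up, d/dx[F] = 0 becomes
  (e^(x)) + (-8y^3)·y' = 0,
so isolating y',
  dy/dx = -(e^(x))/(-8y^3) = e^(x)/(8y^3)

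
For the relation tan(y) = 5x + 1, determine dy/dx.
Take d/dx of both sides. Since y is implicitly a function of x, the chain rule attaches a y' = dy/dx factor whenever we differentiate through y.

Set F(x, y) = (left side) − (right side), so the curve is F = 0. Differentiating each term of F:
  d/dx[-5x] = -5
  d/dx[tan(y)] = y'(tan(y)^2 + 1)
  d/dx[-1] = 0

Collecting, the y'-free part is the partial derivative in x and the y' coefficient is the partial derivative in y:
  ∂F/∂x = -5
  ∂F/∂y = tan(y)^2 + 1

so d/dx[F(x, y(x))] = ∂F/∂x + (∂F/∂y)·y' = 0. Rearranging,
  dy/dx = -(∂F/∂x)/(∂F/∂y) = -(-5)/(tan(y)^2 + 1) = 5cos(y)^2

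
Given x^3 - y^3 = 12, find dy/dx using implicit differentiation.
Take d/dx of both sides. Since y is implicitly a function of x, the chain rule attaches a y' = dy/dx factor whenever we differentiate through y.

Set F(x, y) = (left side) − (right side), so the curve is F = 0. Differentiating each term of F:
  d/dx[x^3] = 3x^2
  d/dx[-y^3] = -3y^2·y'
  d/dx[-12] = 0

Collecting, the y'-free part is the partial derivative in x and the y' coefficient is the partial derivative in y:
  ∂F/∂x = 3x^2
  ∂F/∂y = -3y^2

so d/dx[F(x, y(x))] = ∂F/∂x + (∂F/∂y)·y' = 0. Rearranging,
  dy/dx = -(∂F/∂x)/(∂F/∂y) = -(3x^2)/(-3y^2) = x^2/y^2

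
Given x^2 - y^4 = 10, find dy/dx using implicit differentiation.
Differentiate both sides with respect to x, treating y as y(x). By the chain rule, any term containing y contributes a factor of y' = dy/dx when we differentiate it.

Move every term to one side and write the relation as F(x, y) = 0. Term by term,
  d/dx[x^2] = 2x
  d/dx[-y^4] = -4y^3·y'
  d/dx[-10] = 0

The pieces without y' make up ∂F/∂x and the coefficient of y' is ∂F/∂y:
  ∂F/∂x = 2x,
  ∂F/∂y = -4y^3.

Since d/dx[F] = ∂F/∂x + (∂F/∂y)·y' = 0, solve for y':
  (∂F/∂y)·y' = -∂F/∂x
  dy/dx = -(∂F/∂x)/(∂F/∂y) = -(2x)/(-4y^3) = x/(2y^3)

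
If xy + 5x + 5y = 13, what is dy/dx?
Differentiate both sides with respect to x, treating y as y(x). By the chain rule, any term containing y contributes a factor of y' = dy/dx when we differentiate it.

Move every term to one side and write the relation as F(x, y) = 0. Term by term,
  d/dx[xy] = x·y' + y
  d/dx[5x] = 5
  d/dx[5y] = 5·y'
  d/dx[-13] = 0

The pieces without y' make up ∂F/∂x and the coefficient of y' is ∂F/∂y:
  ∂F/∂x = y + 5,
  ∂F/∂y = x + 5.

Since d/dx[F] = ∂F/∂x + (∂F/∂y)·y' = 0, solve for y':
  (∂F/∂y)·y' = -∂F/∂x
  dy/dx = -(∂F/∂x)/(∂F/∂y) = -(y + 5)/(x + 5) = (-y - 5)/(x + 5)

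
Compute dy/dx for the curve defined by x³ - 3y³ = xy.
Differentiate the relation implicitly: treat y = y(x) and apply the chain rule, so every y-derivative picks up a y' = dy/dx factor.

With everything moved to the left-hand side, differentiate term by term:
  d/dx[x^3] = 3x^2
  d/dx[-xy] = -x·y' - y
  d/dx[-3y^3] = -9y^2·y'

Separating the contributions that come from x directly and those that come through y:
  without y':      3x^2 - y
  multiplying y':  -x - 9y^2

so (3x^2 - y) + (-x - 9y^2)·y' = 0, and therefore
  dy/dx = -(3x^2 - y)/(-x - 9y^2) = (3x^2 - y)/(x + 9y^2)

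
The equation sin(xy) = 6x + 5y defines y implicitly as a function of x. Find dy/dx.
Differentiate the relation implicitly: treat y = y(x) and apply the chain rule, so every y-derivative picks up a y' = dy/dx factor.

With everything moved to the left-hand side, differentiate term by term:
  d/dx[-6x] = -6
  d/dx[-5y] = -5·y'
  d/dx[sin(xy)] = (x·y' + y)·cos(xy)

Separating the contributions that come from x directly and those that come through y:
  without y':      y·cos(xy) - 6
  multiplying y':  x·cos(xy) - 5

so (y·cos(xy) - 6) + (x·cos(xy) - 5)·y' = 0, and therefore
  dy/dx = -(y·cos(xy) - 6)/(x·cos(xy) - 5) = (-y·cos(xy) + 6)/(x·cos(xy) - 5)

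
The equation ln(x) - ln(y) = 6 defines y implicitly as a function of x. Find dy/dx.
Take d/dx of both sides. Since y is implicitly a function of x, the chain rule attaches a y' = dy/dx factor whenever we differentiate through y.

Set F(x, y) = (left side) − (right side), so the curve is F = 0. Differentiating each term of F:
  d/dx[ln(x)] = 1/x
  d/dx[-ln(y)] = -y'/y
  d/dx[-6] = 0

Collecting, the y'-free part is the partial derivative in x and the y' coefficient is the partial derivative in y:
  ∂F/∂x = 1/x
  ∂F/∂y = -1/y

so d/dx[F(x, y(x))] = ∂F/∂x + (∂F/∂y)·y' = 0. Rearranging,
  dy/dx = -(∂F/∂x)/(∂F/∂y) = -(1/x)/(-1/y) = y/x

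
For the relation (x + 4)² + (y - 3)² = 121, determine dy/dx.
Differentiate both sides with respect to x, treating y as y(x). By the chain rule, any term containing y contributes a factor of y' = dy/dx when we differentiate it.

Move every term to one side and write the relation as F(x, y) = 0. Term by term,
  d/dx[(x + 4)^2] = 2x + 8
  d/dx[(y - 3)^2] = 2·y'(y - 3)
  d/dx[-121] = 0

The pieces without y' make up ∂F/∂x and the coefficient of y' is ∂F/∂y:
  ∂F/∂x = 2x + 8,
  ∂F/∂y = 2y - 6.

Since d/dx[F] = ∂F/∂x + (∂F/∂y)·y' = 0, solve for y':
  (∂F/∂y)·y' = -∂F/∂x
  dy/dx = -(∂F/∂x)/(∂F/∂y) = -(2x + 8)/(2y - 6) = (-x - 4)/(y - 3)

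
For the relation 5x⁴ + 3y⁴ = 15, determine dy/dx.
Take d/dx of both sides. Since y is implicitly a function of x, the chain rule attaches a y' = dy/dx factor whenever we differentiate through y.

Set F(x, y) = (left side) − (right side), so the curve is F = 0. Differentiating each term of F:
  d/dx[5x^4] = 20x^3
  d/dx[3y^4] = 12y^3·y'
  d/dx[-15] = 0

Collecting, the y'-free part is the partial derivative in x and the y' coefficient is the partial derivative in y:
  ∂F/∂x = 20x^3
  ∂F/∂y = 12y^3

so d/dx[F(x, y(x))] = ∂F/∂x + (∂F/∂y)·y' = 0. Rearranging,
  dy/dx = -(∂F/∂x)/(∂F/∂y) = -(20x^3)/(12y^3) = -5x^3/(3y^3)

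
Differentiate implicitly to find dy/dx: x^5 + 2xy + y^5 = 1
Apply d/dx to both sides, remembering that y depends on x. Each occurrence of y therefore brings in a y' = dy/dx via the chain rule.

With F(x, y) equal to the left-hand side minus the right, differentiate F term by term:
  d/dx[x^5] = 5x^4
  d/dx[2xy] = 2x·y' + 2y
  d/dx[y^5] = 5y^4·y'
  d/dx[-1] = 0
Adding these up, d/dx[F] = 0 becomes
  (5x^4 + 2y) + (2x + 5y^4)·y' = 0,
so isolating y',
  dy/dx = -(5x^4 + 2y)/(2x + 5y^4) = (-5x^4 - 2y)/(2x + 5y^4)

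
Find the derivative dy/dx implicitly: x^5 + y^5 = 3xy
Take d/dx of both sides. Since y is implicitly a function of x, the chain rule attaches a y' = dy/dx factor whenever we differentiate through y.

Set F(x, y) = (left side) − (right side), so the curve is F = 0. Differentiating each term of F:
  d/dx[x^5] = 5x^4
  d/dx[-3xy] = -3x·y' - 3y
  d/dx[y^5] = 5y^4·y'

Collecting, the y'-free part is the partial derivative in x and the y' coefficient is the partial derivative in y:
  ∂F/∂x = 5x^4 - 3y
  ∂F/∂y = -3x + 5y^4

so d/dx[F(x, y(x))] = ∂F/∂x + (∂F/∂y)·y' = 0. Rearranging,
  dy/dx = -(∂F/∂x)/(∂F/∂y) = -(5x^4 - 3y)/(-3x + 5y^4) = (5x^4 - 3y)/(3x - 5y^4)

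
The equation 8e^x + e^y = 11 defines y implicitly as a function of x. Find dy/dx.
Differentiate both sides with respect to x, treating y as y(x). By the chain rule, any term containing y contributes a factor of y' = dy/dx when we differentiate it.

Move every term to one side and write the relation as F(x, y) = 0. Term by term,
  d/dx[8e^(x)] = 8e^(x)
  d/dx[e^(y)] = y'·e^(y)
  d/dx[-11] = 0

The pieces without y' make up ∂F/∂x and the coefficient of y' is ∂F/∂y:
  ∂F/∂x = 8e^(x),
  ∂F/∂y = e^(y).

Since d/dx[F] = ∂F/∂x + (∂F/∂y)·y' = 0, solve for y':
  (∂F/∂y)·y' = -∂F/∂x
  dy/dx = -(∂F/∂x)/(∂F/∂y) = -(8e^(x))/(e^(y)) = -8e^(x - y)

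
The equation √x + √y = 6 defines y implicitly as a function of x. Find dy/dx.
Differentiate the relation implicitly: treat y = y(x) and apply the chain rule, so every y-derivative picks up a y' = dy/dx factor.

With everything moved to the left-hand side, differentiate term by term:
  d/dx[√(x)] = 1/(2√(x))
  d/dx[√(y)] = y'/(2√(y))
  d/dx[-6] = 0

Separating the contributions that come from x directly and those that come through y:
  without y':      1/(2√(x))
  multiplying y':  1/(2√(y))

so (1/(2√(x))) + (1/(2√(y)))·y' = 0, and therefore
  dy/dx = -(1/(2√(x)))/(1/(2√(y))) = -√(y)/√(x)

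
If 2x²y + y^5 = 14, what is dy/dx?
Apply d/dx to both sides, remembering that y depends on x. Each occurrence of y therefore brings in a y' = dy/dx via the chain rule.

With F(x, y) equal to the left-hand side minus the right, differentiate F term by term:
  d/dx[2x^2y] = 2x^2·y' + 4xy
  d/dx[y^5] = 5y^4·y'
  d/dx[-14] = 0
Adding these up, d/dx[F] = 0 becomes
  (4xy) + (2x^2 + 5y^4)·y' = 0,
so isolating y',
  dy/dx = -(4xy)/(2x^2 + 5y^4) = -4xy/(2x^2 + 5y^4)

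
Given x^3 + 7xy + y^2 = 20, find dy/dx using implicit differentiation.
Differentiate both sides with respect to x, treating y as y(x). By the chain rule, any term containing y contributes a factor of y' = dy/dx when we differentiate it.

Move every term to one side and write the relation as F(x, y) = 0. Term by term,
  d/dx[x^3] = 3x^2
  d/dx[7xy] = 7x·y' + 7y
  d/dx[y^2] = 2y·y'
  d/dx[-20] = 0

The pieces without y' make up ∂F/∂x and the coefficient of y' is ∂F/∂y:
  ∂F/∂x = 3x^2 + 7y,
  ∂F/∂y = 7x + 2y.

Since d/dx[F] = ∂F/∂x + (∂F/∂y)·y' = 0, solve for y':
  (∂F/∂y)·y' = -∂F/∂x
  dy/dx = -(∂F/∂x)/(∂F/∂y) = -(3x^2 + 7y)/(7x + 2y) = (-3x^2 - 7y)/(7x + 2y)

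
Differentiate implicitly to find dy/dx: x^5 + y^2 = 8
Apply d/dx to both sides, remembering that y depends on x. Each occurrence of y therefore brings in a y' = dy/dx via the chain rule.

With F(x, y) equal to the left-hand side minus the right, differentiate F term by term:
  d/dx[x^5] = 5x^4
  d/dx[y^2] = 2y·y'
  d/dx[-8] = 0
Adding these up, d/dx[F] = 0 becomes
  (5x^4) + (2y)·y' = 0,
so isolating y',
  dy/dx = -(5x^4)/(2y) = -5x^4/(2y)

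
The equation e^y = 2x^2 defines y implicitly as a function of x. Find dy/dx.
Differentiate the relation implicitly: treat y = y(x) and apply the chain rule, so every y-derivative picks up a y' = dy/dx factor.

With everything moved to the left-hand side, differentiate term by term:
  d/dx[-2x^2] = -4x
  d/dx[e^(y)] = y'·e^(y)

Separating the contributions that come from x directly and those that come through y:
  without y':      -4x
  multiplying y':  e^(y)

so (-4x) + (e^(y))·y' = 0, and therefore
  dy/dx = -(-4x)/(e^(y)) = 4x·e^(-y)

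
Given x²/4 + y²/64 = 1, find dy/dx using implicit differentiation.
Take d/dx of both sides. Since y is implicitly a function of x, the chain rule attaches a y' = dy/dx factor whenever we differentiate through y.

Set F(x, y) = (left side) − (right side), so the curve is F = 0. Differentiating each term of F:
  d/dx[x^2/4] = x/2
  d/dx[y^2/64] = y·y'/32
  d/dx[-1] = 0

Collecting, the y'-free part is the partial derivative in x and the y' coefficient is the partial derivative in y:
  ∂F/∂x = x/2
  ∂F/∂y = y/32

so d/dx[F(x, y(x))] = ∂F/∂x + (∂F/∂y)·y' = 0. Rearranging,
  dy/dx = -(∂F/∂x)/(∂F/∂y) = -(x/2)/(y/32) = -16x/y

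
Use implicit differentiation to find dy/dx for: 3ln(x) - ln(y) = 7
Differentiate the relation implicitly: treat y = y(x) and apply the chain rule, so every y-derivative picks up a y' = dy/dx factor.

With everything moved to the left-hand side, differentiate term by term:
  d/dx[3ln(x)] = 3/x
  d/dx[-ln(y)] = -y'/y
  d/dx[-7] = 0

Separating the contributions that come from x directly and those that come through y:
  without y':      3/x
  multiplying y':  -1/y

so (3/x) + (-1/y)·y' = 0, and therefore
  dy/dx = -(3/x)/(-1/y) = 3y/x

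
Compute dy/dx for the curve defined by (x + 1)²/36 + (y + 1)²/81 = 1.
Take d/dx of both sides. Since y is implicitly a function of x, the chain rule attaches a y' = dy/dx factor whenever we differentiate through y.

Set F(x, y) = (left side) − (right side), so the curve is F = 0. Differentiating each term of F:
  d/dx[(x + 1)^2/36] = x/18 + 1/18
  d/dx[(y + 1)^2/81] = 2·y'(y + 1)/81
  d/dx[-1] = 0

Collecting, the y'-free part is the partial derivative in x and the y' coefficient is the partial derivative in y:
  ∂F/∂x = x/18 + 1/18
  ∂F/∂y = 2y/81 + 2/81

so d/dx[F(x, y(x))] = ∂F/∂x + (∂F/∂y)·y' = 0. Rearranging,
  dy/dx = -(∂F/∂x)/(∂F/∂y) = -(x/18 + 1/18)/(2y/81 + 2/81)
        = -((x + 1)/18)/(2(y + 1)/81) = 9(-x - 1)/(4(y + 1))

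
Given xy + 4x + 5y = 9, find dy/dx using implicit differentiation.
Differentiate the relation implicitly: treat y = y(x) and apply the chain rule, so every y-derivative picks up a y' = dy/dx factor.

With everything moved to the left-hand side, differentiate term by term:
  d/dx[xy] = x·y' + y
  d/dx[4x] = 4
  d/dx[5y] = 5·y'
  d/dx[-9] = 0

Separating the contributions that come from x directly and those that come through y:
  without y':      y + 4
  multiplying y':  x + 5

so (y + 4) + (x + 5)·y' = 0, and therefore
  dy/dx = -(y + 4)/(x + 5) = (-y - 4)/(x + 5)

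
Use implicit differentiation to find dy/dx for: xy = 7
Differentiate both sides with respect to x, treating y as y(x). By the chain rule, any term containing y contributes a factor of y' = dy/dx when we differentiate it.

Move every term to one side and write the relation as F(x, y) = 0. Term by term,
  d/dx[xy] = x·y' + y
  d/dx[-7] = 0

The pieces without y' make up ∂F/∂x and the coefficient of y' is ∂F/∂y:
  ∂F/∂x = y,
  ∂F/∂y = x.

Since d/dx[F] = ∂F/∂x + (∂F/∂y)·y' = 0, solve for y':
  (∂F/∂y)·y' = -∂F/∂x
  dy/dx = -(∂F/∂x)/(∂F/∂y) = -(y)/(x) = -y/x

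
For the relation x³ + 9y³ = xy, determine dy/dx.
Differentiate the relation implicitly: treat y = y(x) and apply the chain rule, so every y-derivative picks up a y' = dy/dx factor.

With everything moved to the left-hand side, differentiate term by term:
  d/dx[x^3] = 3x^2
  d/dx[-xy] = -x·y' - y
  d/dx[9y^3] = 27y^2·y'

Separating the contributions that come from x directly and those that come through y:
  without y':      3x^2 - y
  multiplying y':  -x + 27y^2

so (3x^2 - y) + (-x + 27y^2)·y' = 0, and therefore
  dy/dx = -(3x^2 - y)/(-x + 27y^2) = (3x^2 - y)/(x - 27y^2)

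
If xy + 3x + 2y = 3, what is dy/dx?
Differentiate both sides with respect to x, treating y as y(x). By the chain rule, any term containing y contributes a factor of y' = dy/dx when we differentiate it.

Move every term to one side and write the relation as F(x, y) = 0. Term by term,
  d/dx[xy] = x·y' + y
  d/dx[3x] = 3
  d/dx[2y] = 2·y'
  d/dx[-3] = 0

The pieces without y' make up ∂F/∂x and the coefficient of y' is ∂F/∂y:
  ∂F/∂x = y + 3,
  ∂F/∂y = x + 2.

Since d/dx[F] = ∂F/∂x + (∂F/∂y)·y' = 0, solve for y':
  (∂F/∂y)·y' = -∂F/∂x
  dy/dx = -(∂F/∂x)/(∂F/∂y) = -(y + 3)/(x + 2) = (-y - 3)/(x + 2)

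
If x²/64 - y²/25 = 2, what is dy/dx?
Apply d/dx to both sides, remembering that y depends on x. Each occurrence of y therefore brings in a y' = dy/dx via the chain rule.

With F(x, y) equal to the left-hand side minus the right, differentiate F term by term:
  d/dx[x^2/64] = x/32
  d/dx[-y^2/25] = -2y·y'/25
  d/dx[-2] = 0
Adding these up, d/dx[F] = 0 becomes
  (x/32) + (-2y/25)·y' = 0,
so isolating y',
  dy/dx = -(x/32)/(-2y/25) = 25x/(64y)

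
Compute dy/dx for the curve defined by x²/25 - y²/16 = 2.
Take d/dx of both sides. Since y is implicitly a function of x, the chain rule attaches a y' = dy/dx factor whenever we differentiate through y.

Set F(x, y) = (left side) − (right side), so the curve is F = 0. Differentiating each term of F:
  d/dx[x^2/25] = 2x/25
  d/dx[-y^2/16] = -y·y'/8
  d/dx[-2] = 0

Collecting, the y'-free part is the partial derivative in x and the y' coefficient is the partial derivative in y:
  ∂F/∂x = 2x/25
  ∂F/∂y = -y/8

so d/dx[F(x, y(x))] = ∂F/∂x + (∂F/∂y)·y' = 0. Rearranging,
  dy/dx = -(∂F/∂x)/(∂F/∂y) = -(2x/25)/(-y/8) = 16x/(25y)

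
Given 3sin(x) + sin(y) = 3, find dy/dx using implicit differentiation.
Differentiate the relation implicitly: treat y = y(x) and apply the chain rule, so every y-derivative picks up a y' = dy/dx factor.

With everything moved to the left-hand side, differentiate term by term:
  d/dx[3sin(x)] = 3cos(x)
  d/dx[sin(y)] = y'·cos(y)
  d/dx[-3] = 0

Separating the contributions that come from x directly and those that come through y:
  without y':      3cos(x)
  multiplying y':  cos(y)

so (3cos(x)) + (cos(y))·y' = 0, and therefore
  dy/dx = -(3cos(x))/(cos(y)) = -3cos(x)/cos(y)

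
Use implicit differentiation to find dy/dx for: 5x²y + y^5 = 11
Apply d/dx to both sides, remembering that y depends on x. Each occurrence of y therefore brings in a y' = dy/dx via the chain rule.

With F(x, y) equal to the left-hand side minus the right, differentiate F term by term:
  d/dx[5x^2y] = 5x^2·y' + 10xy
  d/dx[y^5] = 5y^4·y'
  d/dx[-11] = 0
Adding these up, d/dx[F] = 0 becomes
  (10xy) + (5x^2 + 5y^4)·y' = 0,
so isolating y',
  dy/dx = -(10xy)/(5x^2 + 5y^4) = -2xy/(x^2 + y^4)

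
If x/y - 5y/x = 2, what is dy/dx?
Differentiate the relation implicitly: treat y = y(x) and apply the chain rule, so every y-derivative picks up a y' = dy/dx factor.

With everything moved to the left-hand side, differentiate term by term:
  d/dx[x/y] = -x·y'/y^2 + 1/y
  d/dx[-5y/x] = -5·y'/x + 5y/x^2
  d/dx[-2] = 0

Separating the contributions that come from x directly and those that come through y:
  without y':      1/y + 5y/x^2
  multiplying y':  -x/y^2 - 5/x

so (1/y + 5y/x^2) + (-x/y^2 - 5/x)·y' = 0, and therefore
  dy/dx = -(1/y + 5y/x^2)/(-x/y^2 - 5/x)
        = -((x^2 + 5y^2)/(x^2y))/(-(x^2 + 5y^2)/(xy^2)) = y/x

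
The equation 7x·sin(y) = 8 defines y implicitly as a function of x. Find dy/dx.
Differentiate the relation implicitly: treat y = y(x) and apply the chain rule, so every y-derivative picks up a y' = dy/dx factor.

With everything moved to the left-hand side, differentiate term by term:
  d/dx[7x·sin(y)] = 7x·y'·cos(y) + 7sin(y)
  d/dx[-8] = 0

Separating the contributions that come from x directly and those that come through y:
  without y':      7sin(y)
  multiplying y':  7x·cos(y)

so (7sin(y)) + (7x·cos(y))·y' = 0, and therefore
  dy/dx = -(7sin(y))/(7x·cos(y)) = -tan(y)/x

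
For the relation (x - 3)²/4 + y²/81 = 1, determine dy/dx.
Differentiate the relation implicitly: treat y = y(x) and apply the chain rule, so every y-derivative picks up a y' = dy/dx factor.

With everything moved to the left-hand side, differentiate term by term:
  d/dx[y^2/81] = 2y·y'/81
  d/dx[(x - 3)^2/4] = x/2 - 3/2
  d/dx[-1] = 0

Separating the contributions that come from x directly and those that come through y:
  without y':      x/2 - 3/2
  multiplying y':  2y/81

so (x/2 - 3/2) + (2y/81)·y' = 0, and therefore
  dy/dx = -(x/2 - 3/2)/(2y/81)
        = -((x - 3)/2)/(2y/81) = 81(3 - x)/(4y)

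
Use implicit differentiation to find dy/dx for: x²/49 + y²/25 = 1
Differentiate the relation implicitly: treat y = y(x) and apply the chain rule, so every y-derivative picks up a y' = dy/dx factor.

With everything moved to the left-hand side, differentiate term by term:
  d/dx[x^2/49] = 2x/49
  d/dx[y^2/25] = 2y·y'/25
  d/dx[-1] = 0

Separating the contributions that come from x directly and those that come through y:
  without y':      2x/49
  multiplying y':  2y/25

so (2x/49) + (2y/25)·y' = 0, and therefore
  dy/dx = -(2x/49)/(2y/25) = -25x/(49y)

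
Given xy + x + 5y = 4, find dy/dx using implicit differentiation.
Apply d/dx to both sides, remembering that y depends on x. Each occurrence of y therefore brings in a y' = dy/dx via the chain rule.

With F(x, y) equal to the left-hand side minus the right, differentiate F term by term:
  d/dx[xy] = x·y' + y
  d/dx[x] = 1
  d/dx[5y] = 5·y'
  d/dx[-4] = 0
Adding these up, d/dx[F] = 0 becomes
  (y + 1) + (x + 5)·y' = 0,
so isolating y',
  dy/dx = -(y + 1)/(x + 5) = (-y - 1)/(x + 5)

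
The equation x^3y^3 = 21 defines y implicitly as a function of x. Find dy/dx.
Take d/dx of both sides. Since y is implicitly a function of x, the chain rule attaches a y' = dy/dx factor whenever we differentiate through y.

Set F(x, y) = (left side) − (right side), so the curve is F = 0. Differentiating each term of F:
  d/dx[x^3y^3] = 3x^3y^2·y' + 3x^2y^3
  d/dx[-21] = 0

Collecting, the y'-free part is the partial derivative in x and the y' coefficient is the partial derivative in y:
  ∂F/∂x = 3x^2y^3
  ∂F/∂y = 3x^3y^2

so d/dx[F(x, y(x))] = ∂F/∂x + (∂F/∂y)·y' = 0. Rearranging,
  dy/dx = -(∂F/∂x)/(∂F/∂y) = -(3x^2y^3)/(3x^3y^2) = -y/x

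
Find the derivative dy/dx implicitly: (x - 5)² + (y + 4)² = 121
Apply d/dx to both sides, remembering that y depends on x. Each occurrence of y therefore brings in a y' = dy/dx via the chain rule.

With F(x, y) equal to the left-hand side minus the right, differentiate F term by term:
  d/dx[(x - 5)^2] = 2x - 10
  d/dx[(y + 4)^2] = 2·y'(y + 4)
  d/dx[-121] = 0
Adding these up, d/dx[F] = 0 becomes
  (2x - 10) + (2y + 8)·y' = 0,
so isolating y',
  dy/dx = -(2x - 10)/(2y + 8) = (5 - x)/(y + 4)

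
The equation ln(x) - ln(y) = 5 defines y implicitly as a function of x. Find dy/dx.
Apply d/dx to both sides, remembering that y depends on x. Each occurrence of y therefore brings in a y' = dy/dx via the chain rule.

With F(x, y) equal to the left-hand side minus the right, differentiate F term by term:
  d/dx[ln(x)] = 1/x
  d/dx[-ln(y)] = -y'/y
  d/dx[-5] = 0
Adding these up, d/dx[F] = 0 becomes
  (1/x) + (-1/y)·y' = 0,
so isolating y',
  dy/dx = -(1/x)/(-1/y) = y/x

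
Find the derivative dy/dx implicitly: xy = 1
Take d/dx of both sides. Since y is implicitly a function of x, the chain rule attaches a y' = dy/dx factor whenever we differentiate through y.

Set F(x, y) = (left side) − (right side), so the curve is F = 0. Differentiating each term of F:
  d/dx[xy] = x·y' + y
  d/dx[-1] = 0

Collecting, the y'-free part is the partial derivative in x and the y' coefficient is the partial derivative in y:
  ∂F/∂x = y
  ∂F/∂y = x

so d/dx[F(x, y(x))] = ∂F/∂x + (∂F/∂y)·y' = 0. Rearranging,
  dy/dx = -(∂F/∂x)/(∂F/∂y) = -(y)/(x) = -y/x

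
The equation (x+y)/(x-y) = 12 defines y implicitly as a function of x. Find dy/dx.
Differentiate both sides with respect to x, treating y as y(x). By the chain rule, any term containing y contributes a factor of y' = dy/dx when we differentiate it.

Move every term to one side and write the relation as F(x, y) = 0. Term by term,
  d/dx[(x + y)/(x - y)] = (y' + 1)/(x - y) + (x + y)(y' - 1)/(x - y)^2
  d/dx[-12] = 0

The pieces without y' make up ∂F/∂x and the coefficient of y' is ∂F/∂y:
  ∂F/∂x = 1/(x - y) - (x + y)/(x - y)^2,
  ∂F/∂y = 1/(x - y) + (x + y)/(x - y)^2.

Since d/dx[F] = ∂F/∂x + (∂F/∂y)·y' = 0, solve for y':
  (∂F/∂y)·y' = -∂F/∂x
  dy/dx = -(∂F/∂x)/(∂F/∂y) = -(1/(x - y) - (x + y)/(x - y)^2)/(1/(x - y) + (x + y)/(x - y)^2)
        = -(-2y/(x - y)^2)/(2x/(x - y)^2) = y/x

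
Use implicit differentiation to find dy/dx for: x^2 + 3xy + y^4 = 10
Apply d/dx to both sides, remembering that y depends on x. Each occurrence of y therefore brings in a y' = dy/dx via the chain rule.

With F(x, y) equal to the left-hand side minus the right, differentiate F term by term:
  d/dx[x^2] = 2x
  d/dx[3xy] = 3x·y' + 3y
  d/dx[y^4] = 4y^3·y'
  d/dx[-10] = 0
Adding these up, d/dx[F] = 0 becomes
  (2x + 3y) + (3x + 4y^3)·y' = 0,
so isolating y',
  dy/dx = -(2x + 3y)/(3x + 4y^3) = (-2x - 3y)/(3x + 4y^3)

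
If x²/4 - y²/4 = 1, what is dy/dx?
Differentiate the relation implicitly: treat y = y(x) and apply the chain rule, so every y-derivative picks up a y' = dy/dx factor.

With everything moved to the left-hand side, differentiate term by term:
  d/dx[x^2/4] = x/2
  d/dx[-y^2/4] = -y·y'/2
  d/dx[-1] = 0

Separating the contributions that come from x directly and those that come through y:
  without y':      x/2
  multiplying y':  -y/2

so (x/2) + (-y/2)·y' = 0, and therefore
  dy/dx = -(x/2)/(-y/2) = x/y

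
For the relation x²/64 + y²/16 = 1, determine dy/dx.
Take d/dx of both sides. Since y is implicitly a function of x, the chain rule attaches a y' = dy/dx factor whenever we differentiate through y.

Set F(x, y) = (left side) − (right side), so the curve is F = 0. Differentiating each term of F:
  d/dx[x^2/64] = x/32
  d/dx[y^2/16] = y·y'/8
  d/dx[-1] = 0

Collecting, the y'-free part is the partial derivative in x and the y' coefficient is the partial derivative in y:
  ∂F/∂x = x/32
  ∂F/∂y = y/8

so d/dx[F(x, y(x))] = ∂F/∂x + (∂F/∂y)·y' = 0. Rearranging,
  dy/dx = -(∂F/∂x)/(∂F/∂y) = -(x/32)/(y/8) = -x/(4y)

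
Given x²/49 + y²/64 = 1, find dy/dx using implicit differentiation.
Apply d/dx to both sides, remembering that y depends on x. Each occurrence of y therefore brings in a y' = dy/dx via the chain rule.

With F(x, y) equal to the left-hand side minus the right, differentiate F term by term:
  d/dx[x^2/49] = 2x/49
  d/dx[y^2/64] = y·y'/32
  d/dx[-1] = 0
Adding these up, d/dx[F] = 0 becomes
  (2x/49) + (y/32)·y' = 0,
so isolating y',
  dy/dx = -(2x/49)/(y/32) = -64x/(49y)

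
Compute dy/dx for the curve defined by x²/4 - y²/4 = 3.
Take d/dx of both sides. Since y is implicitly a function of x, the chain rule attaches a y' = dy/dx factor whenever we differentiate through y.

Set F(x, y) = (left side) − (right side), so the curve is F = 0. Differentiating each term of F:
  d/dx[x^2/4] = x/2
  d/dx[-y^2/4] = -y·y'/2
  d/dx[-3] = 0

Collecting, the y'-free part is the partial derivative in x and the y' coefficient is the partial derivative in y:
  ∂F/∂x = x/2
  ∂F/∂y = -y/2

so d/dx[F(x, y(x))] = ∂F/∂x + (∂F/∂y)·y' = 0. Rearranging,
  dy/dx = -(∂F/∂x)/(∂F/∂y) = -(x/2)/(-y/2) = x/y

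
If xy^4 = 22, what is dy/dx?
Differentiate the relation implicitly: treat y = y(x) and apply the chain rule, so every y-derivative picks up a y' = dy/dx factor.

With everything moved to the left-hand side, differentiate term by term:
  d/dx[xy^4] = 4xy^3·y' + y^4
  d/dx[-22] = 0

Separating the contributions that come from x directly and those that come through y:
  without y':      y^4
  multiplying y':  4xy^3

so (y^4) + (4xy^3)·y' = 0, and therefore
  dy/dx = -(y^4)/(4xy^3) = -y/(4x)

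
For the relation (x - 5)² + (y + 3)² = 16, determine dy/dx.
Take d/dx of both sides. Since y is implicitly a function of x, the chain rule attaches a y' = dy/dx factor whenever we differentiate through y.

Set F(x, y) = (left side) − (right side), so the curve is F = 0. Differentiating each term of F:
  d/dx[(x - 5)^2] = 2x - 10
  d/dx[(y + 3)^2] = 2·y'(y + 3)
  d/dx[-16] = 0

Collecting, the y'-free part is the partial derivative in x and the y' coefficient is the partial derivative in y:
  ∂F/∂x = 2x - 10
  ∂F/∂y = 2y + 6

so d/dx[F(x, y(x))] = ∂F/∂x + (∂F/∂y)·y' = 0. Rearranging,
  dy/dx = -(∂F/∂x)/(∂F/∂y) = -(2x - 10)/(2y + 6) = (5 - x)/(y + 3)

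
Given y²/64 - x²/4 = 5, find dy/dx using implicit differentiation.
Apply d/dx to both sides, remembering that y depends on x. Each occurrence of y therefore brings in a y' = dy/dx via the chain rule.

With F(x, y) equal to the left-hand side minus the right, differentiate F term by term:
  d/dx[-x^2/4] = -x/2
  d/dx[y^2/64] = y·y'/32
  d/dx[-5] = 0
Adding these up, d/dx[F] = 0 becomes
  (-x/2) + (y/32)·y' = 0,
so isolating y',
  dy/dx = -(-x/2)/(y/32) = 16x/y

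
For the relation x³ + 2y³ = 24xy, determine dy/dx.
Differentiate both sides with respect to x, treating y as y(x). By the chain rule, any term containing y contributes a factor of y' = dy/dx when we differentiate it.

Move every term to one side and write the relation as F(x, y) = 0. Term by term,
  d/dx[x^3] = 3x^2
  d/dx[-24xy] = -24x·y' - 24y
  d/dx[2y^3] = 6y^2·y'

The pieces without y' make up ∂F/∂x and the coefficient of y' is ∂F/∂y:
  ∂F/∂x = 3x^2 - 24y,
  ∂F/∂y = -24x + 6y^2.

Since d/dx[F] = ∂F/∂x + (∂F/∂y)·y' = 0, solve for y':
  (∂F/∂y)·y' = -∂F/∂x
  dy/dx = -(∂F/∂x)/(∂F/∂y) = -(3x^2 - 24y)/(-24x + 6y^2) = (x^2 - 8y)/(2(4x - y^2))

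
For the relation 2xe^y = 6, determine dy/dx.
Differentiate the relation implicitly: treat y = y(x) and apply the chain rule, so every y-derivative picks up a y' = dy/dx factor.

With everything moved to the left-hand side, differentiate term by term:
  d/dx[2x·e^(y)] = 2x·y'·e^(y) + 2e^(y)
  d/dx[-6] = 0

Separating the contributions that come from x directly and those that come through y:
  without y':      2e^(y)
  multiplying y':  2x·e^(y)

so (2e^(y)) + (2x·e^(y))·y' = 0, and therefore
  dy/dx = -(2e^(y))/(2x·e^(y)) = -1/x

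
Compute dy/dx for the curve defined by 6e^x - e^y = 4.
Differentiate the relation implicitly: treat y = y(x) and apply the chain rule, so every y-derivative picks up a y' = dy/dx factor.

With everything moved to the left-hand side, differentiate term by term:
  d/dx[6e^(x)] = 6e^(x)
  d/dx[-e^(y)] = -y'·e^(y)
  d/dx[-4] = 0

Separating the contributions that come from x directly and those that come through y:
  without y':      6e^(x)
  multiplying y':  -e^(y)

so (6e^(x)) + (-e^(y))·y' = 0, and therefore
  dy/dx = -(6e^(x))/(-e^(y)) = 6e^(x - y)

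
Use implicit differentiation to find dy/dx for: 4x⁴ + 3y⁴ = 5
Apply d/dx to both sides, remembering that y depends on x. Each occurrence of y therefore brings in a y' = dy/dx via the chain rule.

With F(x, y) equal to the left-hand side minus the right, differentiate F term by term:
  d/dx[4x^4] = 16x^3
  d/dx[3y^4] = 12y^3·y'
  d/dx[-5] = 0
Adding these up, d/dx[F] = 0 becomes
  (16x^3) + (12y^3)·y' = 0,
so isolating y',
  dy/dx = -(16x^3)/(12y^3) = -4x^3/(3y^3)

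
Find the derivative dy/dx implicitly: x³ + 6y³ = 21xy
Take d/dx of both sides. Since y is implicitly a function of x, the chain rule attaches a y' = dy/dx factor whenever we differentiate through y.

Set F(x, y) = (left side) − (right side), so the curve is F = 0. Differentiating each term of F:
  d/dx[x^3] = 3x^2
  d/dx[-21xy] = -21x·y' - 21y
  d/dx[6y^3] = 18y^2·y'

Collecting, the y'-free part is the partial derivative in x and the y' coefficient is the partial derivative in y:
  ∂F/∂x = 3x^2 - 21y
  ∂F/∂y = -21x + 18y^2

so d/dx[F(x, y(x))] = ∂F/∂x + (∂F/∂y)·y' = 0. Rearranging,
  dy/dx = -(∂F/∂x)/(∂F/∂y) = -(3x^2 - 21y)/(-21x + 18y^2) = (x^2 - 7y)/(7x - 6y^2)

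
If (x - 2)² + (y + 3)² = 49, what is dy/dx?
Apply d/dx to both sides, remembering that y depends on x. Each occurrence of y therefore brings in a y' = dy/dx via the chain rule.

With F(x, y) equal to the left-hand side minus the right, differentiate F term by term:
  d/dx[(x - 2)^2] = 2x - 4
  d/dx[(y + 3)^2] = 2·y'(y + 3)
  d/dx[-49] = 0
Adding these up, d/dx[F] = 0 becomes
  (2x - 4) + (2y + 6)·y' = 0,
so isolating y',
  dy/dx = -(2x - 4)/(2y + 6) = (2 - x)/(y + 3)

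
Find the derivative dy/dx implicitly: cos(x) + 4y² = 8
Differentiate both sides with respect to x, treating y as y(x). By the chain rule, any term containing y contributes a factor of y' = dy/dx when we differentiate it.

Move every term to one side and write the relation as F(x, y) = 0. Term by term,
  d/dx[4y^2] = 8y·y'
  d/dx[cos(x)] = -sin(x)
  d/dx[-8] = 0

The pieces without y' make up ∂F/∂x and the coefficient of y' is ∂F/∂y:
  ∂F/∂x = -sin(x),
  ∂F/∂y = 8y.

Since d/dx[F] = ∂F/∂x + (∂F/∂y)·y' = 0, solve for y':
  (∂F/∂y)·y' = -∂F/∂x
  dy/dx = -(∂F/∂x)/(∂F/∂y) = -(-sin(x))/(8y) = sin(x)/(8y)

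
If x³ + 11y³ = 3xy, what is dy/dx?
Differentiate the relation implicitly: treat y = y(x) and apply the chain rule, so every y-derivative picks up a y' = dy/dx factor.

With everything moved to the left-hand side, differentiate term by term:
  d/dx[x^3] = 3x^2
  d/dx[-3xy] = -3x·y' - 3y
  d/dx[11y^3] = 33y^2·y'

Separating the contributions that come from x directly and those that come through y:
  without y':      3x^2 - 3y
  multiplying y':  -3x + 33y^2

so (3x^2 - 3y) + (-3x + 33y^2)·y' = 0, and therefore
  dy/dx = -(3x^2 - 3y)/(-3x + 33y^2) = (x^2 - y)/(x - 11y^2)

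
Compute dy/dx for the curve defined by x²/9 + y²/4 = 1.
Apply d/dx to both sides, remembering that y depends on x. Each occurrence of y therefore brings in a y' = dy/dx via the chain rule.

With F(x, y) equal to the left-hand side minus the right, differentiate F term by term:
  d/dx[x^2/9] = 2x/9
  d/dx[y^2/4] = y·y'/2
  d/dx[-1] = 0
Adding these up, d/dx[F] = 0 becomes
  (2x/9) + (y/2)·y' = 0,
so isolating y',
  dy/dx = -(2x/9)/(y/2) = -4x/(9y)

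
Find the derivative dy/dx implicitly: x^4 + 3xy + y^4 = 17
Differentiate both sides with respect to x, treating y as y(x). By the chain rule, any term containing y contributes a factor of y' = dy/dx when we differentiate it.

Move every term to one side and write the relation as F(x, y) = 0. Term by term,
  d/dx[x^4] = 4x^3
  d/dx[3xy] = 3x·y' + 3y
  d/dx[y^4] = 4y^3·y'
  d/dx[-17] = 0

The pieces without y' make up ∂F/∂x and the coefficient of y' is ∂F/∂y:
  ∂F/∂x = 4x^3 + 3y,
  ∂F/∂y = 3x + 4y^3.

Since d/dx[F] = ∂F/∂x + (∂F/∂y)·y' = 0, solve for y':
  (∂F/∂y)·y' = -∂F/∂x
  dy/dx = -(∂F/∂x)/(∂F/∂y) = -(4x^3 + 3y)/(3x + 4y^3) = (-4x^3 - 3y)/(3x + 4y^3)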